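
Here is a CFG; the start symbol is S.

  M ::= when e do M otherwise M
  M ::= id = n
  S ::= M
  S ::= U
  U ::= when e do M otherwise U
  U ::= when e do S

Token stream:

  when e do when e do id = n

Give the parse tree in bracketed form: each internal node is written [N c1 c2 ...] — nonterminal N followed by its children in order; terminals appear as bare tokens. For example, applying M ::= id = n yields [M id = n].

[S [U when e do [S [U when e do [S [M id = n]]]]]]

S
U
when e do S
when e do U
when e do when e do S
when e do when e do M
when e do when e do id = n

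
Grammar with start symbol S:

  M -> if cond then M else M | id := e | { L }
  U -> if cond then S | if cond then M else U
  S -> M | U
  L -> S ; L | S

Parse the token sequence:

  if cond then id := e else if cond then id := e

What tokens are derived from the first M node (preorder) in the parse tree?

id := e

[S [U if cond then [M id := e] else [U if cond then [S [M id := e]]]]]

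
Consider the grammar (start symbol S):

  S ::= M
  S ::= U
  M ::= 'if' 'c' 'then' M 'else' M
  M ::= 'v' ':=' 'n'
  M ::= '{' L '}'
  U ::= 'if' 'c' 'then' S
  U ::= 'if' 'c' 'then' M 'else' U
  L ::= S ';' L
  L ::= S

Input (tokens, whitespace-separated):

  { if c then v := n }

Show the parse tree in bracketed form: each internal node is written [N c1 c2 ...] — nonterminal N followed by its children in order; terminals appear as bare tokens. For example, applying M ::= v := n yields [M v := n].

S
M
{ L }
{ S }
{ U }
{ if c then S }
{ if c then M }
{ if c then v := n }

[S [M { [L [S [U if c then [S [M v := n]]]]] }]]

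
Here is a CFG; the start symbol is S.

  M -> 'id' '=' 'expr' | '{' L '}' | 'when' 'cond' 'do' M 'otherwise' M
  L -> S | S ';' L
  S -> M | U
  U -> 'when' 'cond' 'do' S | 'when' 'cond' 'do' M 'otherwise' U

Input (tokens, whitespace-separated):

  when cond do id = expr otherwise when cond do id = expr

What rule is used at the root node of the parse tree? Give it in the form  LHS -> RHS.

[S [U when cond do [M id = expr] otherwise [U when cond do [S [M id = expr]]]]]

S -> U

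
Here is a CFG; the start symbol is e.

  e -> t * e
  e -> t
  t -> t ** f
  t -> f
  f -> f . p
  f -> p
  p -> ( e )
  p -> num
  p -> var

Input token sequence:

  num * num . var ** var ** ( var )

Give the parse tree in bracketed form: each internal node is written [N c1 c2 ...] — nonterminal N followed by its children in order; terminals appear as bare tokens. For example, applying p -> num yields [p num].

e
t * e
f * e
p * e
num * e
num * t
num * t ** f
num * t ** f ** f
num * f ** f ** f
num * f . p ** f ** f
num * p . p ** f ** f
num * num . p ** f ** f
num * num . var ** f ** f
num * num . var ** p ** f
num * num . var ** var ** f
num * num . var ** var ** p
num * num . var ** var ** ( e )
num * num . var ** var ** ( t )
num * num . var ** var ** ( f )
num * num . var ** var ** ( p )
num * num . var ** var ** ( var )

[e [t [f [p num]]] * [e [t [t [t [f [f [p num]] . [p var]]] ** [f [p var]]] ** [f [p ( [e [t [f [p var]]]] )]]]]]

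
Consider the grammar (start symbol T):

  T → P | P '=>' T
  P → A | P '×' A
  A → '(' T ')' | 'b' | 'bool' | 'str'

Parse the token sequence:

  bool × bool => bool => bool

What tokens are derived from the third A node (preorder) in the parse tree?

bool

[T [P [P [A bool]] × [A bool]] => [T [P [A bool]] => [T [P [A bool]]]]]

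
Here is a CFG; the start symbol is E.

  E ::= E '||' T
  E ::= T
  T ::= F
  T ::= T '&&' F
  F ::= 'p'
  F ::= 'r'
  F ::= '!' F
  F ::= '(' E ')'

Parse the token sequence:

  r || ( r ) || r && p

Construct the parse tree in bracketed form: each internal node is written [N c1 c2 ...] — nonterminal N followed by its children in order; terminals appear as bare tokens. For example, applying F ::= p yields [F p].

E
E || T
E || T || T
T || T || T
F || T || T
r || T || T
r || F || T
r || ( E ) || T
r || ( T ) || T
r || ( F ) || T
r || ( r ) || T
r || ( r ) || T && F
r || ( r ) || F && F
r || ( r ) || r && F
r || ( r ) || r && p

[E [E [E [T [F r]]] || [T [F ( [E [T [F r]]] )]]] || [T [T [F r]] && [F p]]]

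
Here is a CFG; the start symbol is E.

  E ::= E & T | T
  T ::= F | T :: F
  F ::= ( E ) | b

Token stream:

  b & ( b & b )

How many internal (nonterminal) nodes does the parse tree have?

[E [E [T [F b]]] & [T [F ( [E [E [T [F b]]] & [T [F b]]] )]]]

12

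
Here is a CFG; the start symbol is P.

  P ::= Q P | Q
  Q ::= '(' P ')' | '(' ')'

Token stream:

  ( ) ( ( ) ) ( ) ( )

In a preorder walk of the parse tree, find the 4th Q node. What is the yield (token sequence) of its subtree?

[P [Q ( )] [P [Q ( [P [Q ( )]] )] [P [Q ( )] [P [Q ( )]]]]]

( )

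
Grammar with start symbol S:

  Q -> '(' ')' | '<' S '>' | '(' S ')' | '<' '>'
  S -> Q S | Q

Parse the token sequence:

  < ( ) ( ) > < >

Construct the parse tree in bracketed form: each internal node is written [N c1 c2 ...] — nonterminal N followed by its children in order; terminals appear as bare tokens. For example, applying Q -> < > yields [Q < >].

[S [Q < [S [Q ( )] [S [Q ( )]]] >] [S [Q < >]]]

S
Q S
< S > S
< Q S > S
< ( ) S > S
< ( ) Q > S
< ( ) ( ) > S
< ( ) ( ) > Q
< ( ) ( ) > < >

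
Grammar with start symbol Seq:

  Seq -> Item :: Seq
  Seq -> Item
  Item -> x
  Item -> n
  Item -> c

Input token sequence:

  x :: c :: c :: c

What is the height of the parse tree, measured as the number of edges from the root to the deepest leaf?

5

[Seq [Item x] :: [Seq [Item c] :: [Seq [Item c] :: [Seq [Item c]]]]]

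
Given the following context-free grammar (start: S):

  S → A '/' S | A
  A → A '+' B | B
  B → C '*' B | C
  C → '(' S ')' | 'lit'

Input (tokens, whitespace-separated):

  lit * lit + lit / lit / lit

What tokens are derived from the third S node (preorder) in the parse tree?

[S [A [A [B [C lit] * [B [C lit]]]] + [B [C lit]]] / [S [A [B [C lit]]] / [S [A [B [C lit]]]]]]

lit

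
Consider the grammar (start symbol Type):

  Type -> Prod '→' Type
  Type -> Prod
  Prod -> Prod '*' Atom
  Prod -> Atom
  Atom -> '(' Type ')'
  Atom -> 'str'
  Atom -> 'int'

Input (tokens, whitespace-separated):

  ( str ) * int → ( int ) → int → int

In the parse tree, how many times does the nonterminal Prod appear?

[Type [Prod [Prod [Atom ( [Type [Prod [Atom str]]] )]] * [Atom int]] → [Type [Prod [Atom ( [Type [Prod [Atom int]]] )]] → [Type [Prod [Atom int]] → [Type [Prod [Atom int]]]]]]

7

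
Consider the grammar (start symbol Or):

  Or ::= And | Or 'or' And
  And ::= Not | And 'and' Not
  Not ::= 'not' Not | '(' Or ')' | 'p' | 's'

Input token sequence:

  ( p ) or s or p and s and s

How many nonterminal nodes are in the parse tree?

16

[Or [Or [Or [And [Not ( [Or [And [Not p]]] )]]] or [And [Not s]]] or [And [And [And [Not p]] and [Not s]] and [Not s]]]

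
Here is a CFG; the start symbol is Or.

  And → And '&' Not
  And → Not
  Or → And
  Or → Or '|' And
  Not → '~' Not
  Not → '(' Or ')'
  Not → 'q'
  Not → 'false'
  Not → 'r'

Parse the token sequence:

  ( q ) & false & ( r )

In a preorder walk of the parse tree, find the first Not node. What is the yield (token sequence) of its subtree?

[Or [And [And [And [Not ( [Or [And [Not q]]] )]] & [Not false]] & [Not ( [Or [And [Not r]]] )]]]

( q )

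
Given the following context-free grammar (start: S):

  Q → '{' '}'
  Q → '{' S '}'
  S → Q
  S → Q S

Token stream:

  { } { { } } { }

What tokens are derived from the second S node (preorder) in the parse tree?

{ { } } { }

[S [Q { }] [S [Q { [S [Q { }]] }] [S [Q { }]]]]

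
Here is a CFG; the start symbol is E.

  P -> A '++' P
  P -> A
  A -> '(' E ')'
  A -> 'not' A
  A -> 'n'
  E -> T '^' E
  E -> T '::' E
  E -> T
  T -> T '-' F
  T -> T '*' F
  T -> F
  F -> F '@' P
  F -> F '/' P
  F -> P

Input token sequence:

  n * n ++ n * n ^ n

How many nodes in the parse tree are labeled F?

[E [T [T [T [F [P [A n]]]] * [F [P [A n] ++ [P [A n]]]]] * [F [P [A n]]]] ^ [E [T [F [P [A n]]]]]]

4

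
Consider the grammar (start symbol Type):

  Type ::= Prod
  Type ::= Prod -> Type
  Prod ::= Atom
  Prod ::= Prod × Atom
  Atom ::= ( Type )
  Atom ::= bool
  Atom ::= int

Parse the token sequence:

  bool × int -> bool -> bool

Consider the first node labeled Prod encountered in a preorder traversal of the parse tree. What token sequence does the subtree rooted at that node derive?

bool × int

[Type [Prod [Prod [Atom bool]] × [Atom int]] -> [Type [Prod [Atom bool]] -> [Type [Prod [Atom bool]]]]]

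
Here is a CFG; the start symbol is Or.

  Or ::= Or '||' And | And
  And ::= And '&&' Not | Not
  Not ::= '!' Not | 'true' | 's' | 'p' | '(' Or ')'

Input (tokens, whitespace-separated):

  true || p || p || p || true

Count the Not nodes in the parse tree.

5

[Or [Or [Or [Or [Or [And [Not true]]] || [And [Not p]]] || [And [Not p]]] || [And [Not p]]] || [And [Not true]]]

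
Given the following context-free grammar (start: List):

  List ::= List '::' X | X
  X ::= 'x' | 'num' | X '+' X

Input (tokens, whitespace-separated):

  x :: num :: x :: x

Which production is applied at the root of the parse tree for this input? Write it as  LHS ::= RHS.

[List [List [List [List [X x]] :: [X num]] :: [X x]] :: [X x]]

List ::= List '::' X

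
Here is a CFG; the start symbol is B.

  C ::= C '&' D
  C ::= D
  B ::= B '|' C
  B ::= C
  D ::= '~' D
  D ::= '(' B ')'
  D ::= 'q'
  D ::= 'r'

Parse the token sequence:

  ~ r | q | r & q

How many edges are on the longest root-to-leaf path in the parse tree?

6

[B [B [B [C [D ~ [D r]]]] | [C [D q]]] | [C [C [D r]] & [D q]]]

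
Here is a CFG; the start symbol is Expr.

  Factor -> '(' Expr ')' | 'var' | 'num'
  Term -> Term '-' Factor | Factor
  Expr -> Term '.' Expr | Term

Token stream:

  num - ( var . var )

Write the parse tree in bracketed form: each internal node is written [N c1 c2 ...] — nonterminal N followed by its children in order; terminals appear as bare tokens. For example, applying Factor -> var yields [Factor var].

[Expr [Term [Term [Factor num]] - [Factor ( [Expr [Term [Factor var]] . [Expr [Term [Factor var]]]] )]]]

Expr
Term
Term - Factor
Factor - Factor
num - Factor
num - ( Expr )
num - ( Term . Expr )
num - ( Factor . Expr )
num - ( var . Expr )
num - ( var . Term )
num - ( var . Factor )
num - ( var . var )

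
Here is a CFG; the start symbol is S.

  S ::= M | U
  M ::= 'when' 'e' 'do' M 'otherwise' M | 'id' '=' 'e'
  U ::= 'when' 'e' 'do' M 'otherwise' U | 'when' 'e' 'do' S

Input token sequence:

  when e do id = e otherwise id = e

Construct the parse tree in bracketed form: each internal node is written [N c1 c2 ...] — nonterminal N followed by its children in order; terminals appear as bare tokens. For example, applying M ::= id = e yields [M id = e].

[S [M when e do [M id = e] otherwise [M id = e]]]

S
M
when e do M otherwise M
when e do id = e otherwise M
when e do id = e otherwise id = e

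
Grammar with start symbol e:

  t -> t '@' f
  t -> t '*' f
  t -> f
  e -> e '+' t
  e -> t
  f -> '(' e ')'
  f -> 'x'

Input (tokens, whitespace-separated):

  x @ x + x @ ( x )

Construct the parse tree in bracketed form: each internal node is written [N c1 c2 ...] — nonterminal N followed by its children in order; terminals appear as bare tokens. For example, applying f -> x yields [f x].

e
e + t
t + t
t @ f + t
f @ f + t
x @ f + t
x @ x + t
x @ x + t @ f
x @ x + f @ f
x @ x + x @ f
x @ x + x @ ( e )
x @ x + x @ ( t )
x @ x + x @ ( f )
x @ x + x @ ( x )

[e [e [t [t [f x]] @ [f x]]] + [t [t [f x]] @ [f ( [e [t [f x]]] )]]]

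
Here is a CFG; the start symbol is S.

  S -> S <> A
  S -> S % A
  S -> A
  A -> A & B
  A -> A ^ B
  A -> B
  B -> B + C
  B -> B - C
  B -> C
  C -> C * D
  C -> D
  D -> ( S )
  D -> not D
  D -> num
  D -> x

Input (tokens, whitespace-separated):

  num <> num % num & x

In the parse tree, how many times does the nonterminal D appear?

4

[S [S [S [A [B [C [D num]]]]] <> [A [B [C [D num]]]]] % [A [A [B [C [D num]]]] & [B [C [D x]]]]]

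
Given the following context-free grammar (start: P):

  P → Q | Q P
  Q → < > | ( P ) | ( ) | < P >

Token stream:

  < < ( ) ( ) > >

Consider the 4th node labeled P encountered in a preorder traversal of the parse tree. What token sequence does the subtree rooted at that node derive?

[P [Q < [P [Q < [P [Q ( )] [P [Q ( )]]] >]] >]]

( )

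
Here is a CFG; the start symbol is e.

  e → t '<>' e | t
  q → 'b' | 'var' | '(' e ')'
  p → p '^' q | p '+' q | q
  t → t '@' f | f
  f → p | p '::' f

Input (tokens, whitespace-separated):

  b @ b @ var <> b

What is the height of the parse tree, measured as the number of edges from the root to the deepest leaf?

[e [t [t [t [f [p [q b]]]] @ [f [p [q b]]]] @ [f [p [q var]]]] <> [e [t [f [p [q b]]]]]]

7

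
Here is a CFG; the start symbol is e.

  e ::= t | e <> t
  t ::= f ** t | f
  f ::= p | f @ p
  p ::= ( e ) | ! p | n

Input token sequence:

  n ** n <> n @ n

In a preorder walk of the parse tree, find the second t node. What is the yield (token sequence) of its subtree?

[e [e [t [f [p n]] ** [t [f [p n]]]]] <> [t [f [f [p n]] @ [p n]]]]

n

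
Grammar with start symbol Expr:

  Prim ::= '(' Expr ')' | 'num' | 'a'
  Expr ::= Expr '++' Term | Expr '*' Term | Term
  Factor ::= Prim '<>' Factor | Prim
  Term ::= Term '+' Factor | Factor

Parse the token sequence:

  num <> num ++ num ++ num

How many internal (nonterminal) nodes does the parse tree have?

[Expr [Expr [Expr [Term [Factor [Prim num] <> [Factor [Prim num]]]]] ++ [Term [Factor [Prim num]]]] ++ [Term [Factor [Prim num]]]]

14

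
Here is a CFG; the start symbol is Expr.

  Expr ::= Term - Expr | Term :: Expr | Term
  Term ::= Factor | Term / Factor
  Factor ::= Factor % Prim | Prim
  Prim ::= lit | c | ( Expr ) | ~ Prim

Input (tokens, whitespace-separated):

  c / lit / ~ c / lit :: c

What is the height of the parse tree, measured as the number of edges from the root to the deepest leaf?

[Expr [Term [Term [Term [Term [Factor [Prim c]]] / [Factor [Prim lit]]] / [Factor [Prim ~ [Prim c]]]] / [Factor [Prim lit]]] :: [Expr [Term [Factor [Prim c]]]]]

7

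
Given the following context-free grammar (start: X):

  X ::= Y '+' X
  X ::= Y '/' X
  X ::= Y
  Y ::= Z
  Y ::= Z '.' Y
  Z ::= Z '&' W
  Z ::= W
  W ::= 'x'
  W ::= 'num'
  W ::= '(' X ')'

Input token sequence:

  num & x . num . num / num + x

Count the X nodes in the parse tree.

[X [Y [Z [Z [W num]] & [W x]] . [Y [Z [W num]] . [Y [Z [W num]]]]] / [X [Y [Z [W num]]] + [X [Y [Z [W x]]]]]]

3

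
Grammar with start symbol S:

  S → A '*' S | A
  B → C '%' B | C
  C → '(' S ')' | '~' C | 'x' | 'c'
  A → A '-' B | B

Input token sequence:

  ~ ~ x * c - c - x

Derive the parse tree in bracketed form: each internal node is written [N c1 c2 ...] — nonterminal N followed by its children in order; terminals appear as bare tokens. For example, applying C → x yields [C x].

[S [A [B [C ~ [C ~ [C x]]]]] * [S [A [A [A [B [C c]]] - [B [C c]]] - [B [C x]]]]]

S
A * S
B * S
C * S
~ C * S
~ ~ C * S
~ ~ x * S
~ ~ x * A
~ ~ x * A - B
~ ~ x * A - B - B
~ ~ x * B - B - B
~ ~ x * C - B - B
~ ~ x * c - B - B
~ ~ x * c - C - B
~ ~ x * c - c - B
~ ~ x * c - c - C
~ ~ x * c - c - x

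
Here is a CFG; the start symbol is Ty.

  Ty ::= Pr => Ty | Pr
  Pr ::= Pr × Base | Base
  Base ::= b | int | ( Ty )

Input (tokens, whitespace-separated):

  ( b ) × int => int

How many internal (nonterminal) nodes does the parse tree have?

[Ty [Pr [Pr [Base ( [Ty [Pr [Base b]]] )]] × [Base int]] => [Ty [Pr [Base int]]]]

11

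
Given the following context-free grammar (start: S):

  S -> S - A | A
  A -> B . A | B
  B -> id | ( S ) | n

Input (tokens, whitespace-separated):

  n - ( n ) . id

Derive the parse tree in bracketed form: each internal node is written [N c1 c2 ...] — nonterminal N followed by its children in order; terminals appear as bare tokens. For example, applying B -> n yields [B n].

[S [S [A [B n]]] - [A [B ( [S [A [B n]]] )] . [A [B id]]]]

S
S - A
A - A
B - A
n - A
n - B . A
n - ( S ) . A
n - ( A ) . A
n - ( B ) . A
n - ( n ) . A
n - ( n ) . B
n - ( n ) . id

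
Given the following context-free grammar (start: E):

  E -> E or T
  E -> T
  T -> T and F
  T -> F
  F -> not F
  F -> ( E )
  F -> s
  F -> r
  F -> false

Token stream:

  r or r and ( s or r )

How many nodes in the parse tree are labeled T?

[E [E [T [F r]]] or [T [T [F r]] and [F ( [E [E [T [F s]]] or [T [F r]]] )]]]

5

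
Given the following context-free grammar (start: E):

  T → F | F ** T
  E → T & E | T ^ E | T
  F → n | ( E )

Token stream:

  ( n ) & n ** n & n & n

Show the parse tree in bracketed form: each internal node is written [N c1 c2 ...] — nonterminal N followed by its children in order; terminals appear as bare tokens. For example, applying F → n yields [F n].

[E [T [F ( [E [T [F n]]] )]] & [E [T [F n] ** [T [F n]]] & [E [T [F n]] & [E [T [F n]]]]]]

E
T & E
F & E
( E ) & E
( T ) & E
( F ) & E
( n ) & E
( n ) & T & E
( n ) & F ** T & E
( n ) & n ** T & E
( n ) & n ** F & E
( n ) & n ** n & E
( n ) & n ** n & T & E
( n ) & n ** n & F & E
( n ) & n ** n & n & E
( n ) & n ** n & n & T
( n ) & n ** n & n & F
( n ) & n ** n & n & n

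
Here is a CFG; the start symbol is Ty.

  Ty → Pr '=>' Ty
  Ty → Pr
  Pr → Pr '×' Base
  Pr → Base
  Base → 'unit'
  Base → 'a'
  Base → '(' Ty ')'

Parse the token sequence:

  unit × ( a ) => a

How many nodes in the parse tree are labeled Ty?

[Ty [Pr [Pr [Base unit]] × [Base ( [Ty [Pr [Base a]]] )]] => [Ty [Pr [Base a]]]]

3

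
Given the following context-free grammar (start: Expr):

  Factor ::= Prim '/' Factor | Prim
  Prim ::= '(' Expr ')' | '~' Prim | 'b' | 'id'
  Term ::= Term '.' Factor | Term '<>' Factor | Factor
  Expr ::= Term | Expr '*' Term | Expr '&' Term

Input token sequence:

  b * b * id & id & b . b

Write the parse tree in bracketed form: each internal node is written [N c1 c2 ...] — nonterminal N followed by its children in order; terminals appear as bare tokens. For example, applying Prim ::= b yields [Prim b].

[Expr [Expr [Expr [Expr [Expr [Term [Factor [Prim b]]]] * [Term [Factor [Prim b]]]] * [Term [Factor [Prim id]]]] & [Term [Factor [Prim id]]]] & [Term [Term [Factor [Prim b]]] . [Factor [Prim b]]]]

Expr
Expr & Term
Expr & Term & Term
Expr * Term & Term & Term
Expr * Term * Term & Term & Term
Term * Term * Term & Term & Term
Factor * Term * Term & Term & Term
Prim * Term * Term & Term & Term
b * Term * Term & Term & Term
b * Factor * Term & Term & Term
b * Prim * Term & Term & Term
b * b * Term & Term & Term
b * b * Factor & Term & Term
b * b * Prim & Term & Term
b * b * id & Term & Term
b * b * id & Factor & Term
b * b * id & Prim & Term
b * b * id & id & Term
b * b * id & id & Term . Factor
b * b * id & id & Factor . Factor
b * b * id & id & Prim . Factor
b * b * id & id & b . Factor
b * b * id & id & b . Prim
b * b * id & id & b . b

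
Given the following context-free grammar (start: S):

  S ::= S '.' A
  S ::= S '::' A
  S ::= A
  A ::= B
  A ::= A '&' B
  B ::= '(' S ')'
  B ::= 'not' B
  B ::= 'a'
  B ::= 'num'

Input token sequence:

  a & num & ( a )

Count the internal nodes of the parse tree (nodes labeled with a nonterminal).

10

[S [A [A [A [B a]] & [B num]] & [B ( [S [A [B a]]] )]]]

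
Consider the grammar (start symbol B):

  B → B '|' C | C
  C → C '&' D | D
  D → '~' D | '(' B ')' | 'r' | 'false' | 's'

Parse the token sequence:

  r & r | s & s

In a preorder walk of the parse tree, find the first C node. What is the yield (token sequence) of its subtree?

r & r

[B [B [C [C [D r]] & [D r]]] | [C [C [D s]] & [D s]]]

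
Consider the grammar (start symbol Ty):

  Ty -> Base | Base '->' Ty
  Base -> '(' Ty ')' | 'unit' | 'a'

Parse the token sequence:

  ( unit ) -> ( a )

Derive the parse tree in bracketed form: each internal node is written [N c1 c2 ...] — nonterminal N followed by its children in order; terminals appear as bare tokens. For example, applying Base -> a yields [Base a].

[Ty [Base ( [Ty [Base unit]] )] -> [Ty [Base ( [Ty [Base a]] )]]]

Ty
Base -> Ty
( Ty ) -> Ty
( Base ) -> Ty
( unit ) -> Ty
( unit ) -> Base
( unit ) -> ( Ty )
( unit ) -> ( Base )
( unit ) -> ( a )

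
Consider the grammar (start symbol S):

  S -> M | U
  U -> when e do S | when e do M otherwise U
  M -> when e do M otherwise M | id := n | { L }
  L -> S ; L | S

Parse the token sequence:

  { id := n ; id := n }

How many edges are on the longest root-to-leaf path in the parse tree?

6

[S [M { [L [S [M id := n]] ; [L [S [M id := n]]]] }]]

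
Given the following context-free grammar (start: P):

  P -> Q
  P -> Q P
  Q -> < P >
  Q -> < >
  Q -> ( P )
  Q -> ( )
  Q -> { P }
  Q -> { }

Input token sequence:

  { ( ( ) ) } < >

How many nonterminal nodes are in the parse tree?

[P [Q { [P [Q ( [P [Q ( )]] )]] }] [P [Q < >]]]

8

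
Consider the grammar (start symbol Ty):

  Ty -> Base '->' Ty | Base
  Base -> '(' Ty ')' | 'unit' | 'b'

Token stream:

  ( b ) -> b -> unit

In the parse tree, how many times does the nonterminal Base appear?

4

[Ty [Base ( [Ty [Base b]] )] -> [Ty [Base b] -> [Ty [Base unit]]]]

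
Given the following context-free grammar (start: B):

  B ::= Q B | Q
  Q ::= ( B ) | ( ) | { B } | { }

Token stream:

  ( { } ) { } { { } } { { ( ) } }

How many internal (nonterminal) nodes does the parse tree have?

16

[B [Q ( [B [Q { }]] )] [B [Q { }] [B [Q { [B [Q { }]] }] [B [Q { [B [Q { [B [Q ( )]] }]] }]]]]]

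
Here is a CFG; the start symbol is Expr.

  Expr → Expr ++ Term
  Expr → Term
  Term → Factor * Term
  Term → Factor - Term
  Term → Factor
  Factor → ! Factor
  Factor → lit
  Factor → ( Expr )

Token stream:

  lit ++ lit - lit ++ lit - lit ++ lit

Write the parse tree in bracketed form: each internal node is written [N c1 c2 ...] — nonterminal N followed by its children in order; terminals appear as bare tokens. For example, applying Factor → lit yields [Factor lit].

[Expr [Expr [Expr [Expr [Term [Factor lit]]] ++ [Term [Factor lit] - [Term [Factor lit]]]] ++ [Term [Factor lit] - [Term [Factor lit]]]] ++ [Term [Factor lit]]]

Expr
Expr ++ Term
Expr ++ Term ++ Term
Expr ++ Term ++ Term ++ Term
Term ++ Term ++ Term ++ Term
Factor ++ Term ++ Term ++ Term
lit ++ Term ++ Term ++ Term
lit ++ Factor - Term ++ Term ++ Term
lit ++ lit - Term ++ Term ++ Term
lit ++ lit - Factor ++ Term ++ Term
lit ++ lit - lit ++ Term ++ Term
lit ++ lit - lit ++ Factor - Term ++ Term
lit ++ lit - lit ++ lit - Term ++ Term
lit ++ lit - lit ++ lit - Factor ++ Term
lit ++ lit - lit ++ lit - lit ++ Term
lit ++ lit - lit ++ lit - lit ++ Factor
lit ++ lit - lit ++ lit - lit ++ lit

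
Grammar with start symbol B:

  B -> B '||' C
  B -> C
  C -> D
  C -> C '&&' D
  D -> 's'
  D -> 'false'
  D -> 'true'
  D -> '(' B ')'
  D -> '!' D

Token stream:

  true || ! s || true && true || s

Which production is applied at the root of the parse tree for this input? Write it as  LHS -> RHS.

B -> B '||' C

[B [B [B [B [C [D true]]] || [C [D ! [D s]]]] || [C [C [D true]] && [D true]]] || [C [D s]]]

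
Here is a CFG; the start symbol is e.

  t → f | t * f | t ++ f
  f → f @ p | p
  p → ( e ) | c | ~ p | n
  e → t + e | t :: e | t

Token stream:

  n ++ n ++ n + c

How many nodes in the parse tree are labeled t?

[e [t [t [t [f [p n]]] ++ [f [p n]]] ++ [f [p n]]] + [e [t [f [p c]]]]]

4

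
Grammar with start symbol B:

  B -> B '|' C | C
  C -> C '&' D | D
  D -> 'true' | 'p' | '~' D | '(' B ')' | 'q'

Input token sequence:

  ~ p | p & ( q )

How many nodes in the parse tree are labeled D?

5

[B [B [C [D ~ [D p]]]] | [C [C [D p]] & [D ( [B [C [D q]]] )]]]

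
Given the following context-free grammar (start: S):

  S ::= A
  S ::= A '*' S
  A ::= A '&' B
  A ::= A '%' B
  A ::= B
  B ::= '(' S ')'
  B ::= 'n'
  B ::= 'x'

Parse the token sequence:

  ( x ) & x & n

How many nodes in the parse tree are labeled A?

[S [A [A [A [B ( [S [A [B x]]] )]] & [B x]] & [B n]]]

4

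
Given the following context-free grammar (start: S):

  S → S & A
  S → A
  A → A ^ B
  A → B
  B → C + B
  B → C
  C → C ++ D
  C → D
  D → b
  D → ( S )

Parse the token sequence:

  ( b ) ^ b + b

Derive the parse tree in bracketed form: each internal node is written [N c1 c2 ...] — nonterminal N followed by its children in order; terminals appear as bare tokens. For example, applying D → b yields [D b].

S
A
A ^ B
B ^ B
C ^ B
D ^ B
( S ) ^ B
( A ) ^ B
( B ) ^ B
( C ) ^ B
( D ) ^ B
( b ) ^ B
( b ) ^ C + B
( b ) ^ D + B
( b ) ^ b + B
( b ) ^ b + C
( b ) ^ b + D
( b ) ^ b + b

[S [A [A [B [C [D ( [S [A [B [C [D b]]]]] )]]]] ^ [B [C [D b]] + [B [C [D b]]]]]]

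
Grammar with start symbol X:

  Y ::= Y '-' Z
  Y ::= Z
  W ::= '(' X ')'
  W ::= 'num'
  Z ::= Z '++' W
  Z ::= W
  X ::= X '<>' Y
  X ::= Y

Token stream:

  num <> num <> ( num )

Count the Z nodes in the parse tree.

4

[X [X [X [Y [Z [W num]]]] <> [Y [Z [W num]]]] <> [Y [Z [W ( [X [Y [Z [W num]]]] )]]]]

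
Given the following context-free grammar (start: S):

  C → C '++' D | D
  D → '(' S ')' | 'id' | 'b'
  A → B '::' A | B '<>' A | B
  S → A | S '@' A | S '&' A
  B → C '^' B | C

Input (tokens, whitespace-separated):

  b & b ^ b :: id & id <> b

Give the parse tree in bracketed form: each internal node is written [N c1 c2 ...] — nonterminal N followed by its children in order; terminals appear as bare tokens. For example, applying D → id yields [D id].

[S [S [S [A [B [C [D b]]]]] & [A [B [C [D b]] ^ [B [C [D b]]]] :: [A [B [C [D id]]]]]] & [A [B [C [D id]]] <> [A [B [C [D b]]]]]]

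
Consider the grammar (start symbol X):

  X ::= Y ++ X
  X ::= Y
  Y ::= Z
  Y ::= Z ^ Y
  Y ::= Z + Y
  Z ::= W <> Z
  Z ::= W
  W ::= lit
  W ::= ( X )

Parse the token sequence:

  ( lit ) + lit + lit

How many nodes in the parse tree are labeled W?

[X [Y [Z [W ( [X [Y [Z [W lit]]]] )]] + [Y [Z [W lit]] + [Y [Z [W lit]]]]]]

4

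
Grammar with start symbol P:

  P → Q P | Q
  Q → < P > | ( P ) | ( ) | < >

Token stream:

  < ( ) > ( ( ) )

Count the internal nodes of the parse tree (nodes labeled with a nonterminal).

[P [Q < [P [Q ( )]] >] [P [Q ( [P [Q ( )]] )]]]

8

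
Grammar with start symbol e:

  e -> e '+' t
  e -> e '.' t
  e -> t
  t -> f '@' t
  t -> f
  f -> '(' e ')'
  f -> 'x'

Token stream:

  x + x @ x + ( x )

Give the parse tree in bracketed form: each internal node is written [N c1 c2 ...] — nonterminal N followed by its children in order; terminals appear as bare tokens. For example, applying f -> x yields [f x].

[e [e [e [t [f x]]] + [t [f x] @ [t [f x]]]] + [t [f ( [e [t [f x]]] )]]]

e
e + t
e + t + t
t + t + t
f + t + t
x + t + t
x + f @ t + t
x + x @ t + t
x + x @ f + t
x + x @ x + t
x + x @ x + f
x + x @ x + ( e )
x + x @ x + ( t )
x + x @ x + ( f )
x + x @ x + ( x )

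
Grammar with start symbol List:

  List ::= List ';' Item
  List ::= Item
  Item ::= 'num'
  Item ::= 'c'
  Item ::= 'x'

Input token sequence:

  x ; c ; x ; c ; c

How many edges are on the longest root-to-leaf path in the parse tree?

[List [List [List [List [List [Item x]] ; [Item c]] ; [Item x]] ; [Item c]] ; [Item c]]

6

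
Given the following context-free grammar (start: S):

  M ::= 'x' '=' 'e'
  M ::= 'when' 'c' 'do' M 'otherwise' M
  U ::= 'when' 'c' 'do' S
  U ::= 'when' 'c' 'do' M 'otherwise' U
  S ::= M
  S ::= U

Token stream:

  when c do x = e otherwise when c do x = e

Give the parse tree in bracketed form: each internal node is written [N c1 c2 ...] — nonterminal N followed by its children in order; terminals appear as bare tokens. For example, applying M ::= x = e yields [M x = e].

[S [U when c do [M x = e] otherwise [U when c do [S [M x = e]]]]]

S
U
when c do M otherwise U
when c do x = e otherwise U
when c do x = e otherwise when c do S
when c do x = e otherwise when c do M
when c do x = e otherwise when c do x = e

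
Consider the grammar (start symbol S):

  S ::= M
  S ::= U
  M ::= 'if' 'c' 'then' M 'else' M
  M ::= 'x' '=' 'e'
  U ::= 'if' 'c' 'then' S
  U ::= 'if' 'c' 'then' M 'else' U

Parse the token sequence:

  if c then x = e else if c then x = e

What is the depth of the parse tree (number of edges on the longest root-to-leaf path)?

5

[S [U if c then [M x = e] else [U if c then [S [M x = e]]]]]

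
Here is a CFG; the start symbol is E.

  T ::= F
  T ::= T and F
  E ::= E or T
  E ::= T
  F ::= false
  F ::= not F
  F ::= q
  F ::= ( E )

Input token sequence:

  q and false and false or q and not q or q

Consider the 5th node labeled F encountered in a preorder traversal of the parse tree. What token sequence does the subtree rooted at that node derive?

not q

[E [E [E [T [T [T [F q]] and [F false]] and [F false]]] or [T [T [F q]] and [F not [F q]]]] or [T [F q]]]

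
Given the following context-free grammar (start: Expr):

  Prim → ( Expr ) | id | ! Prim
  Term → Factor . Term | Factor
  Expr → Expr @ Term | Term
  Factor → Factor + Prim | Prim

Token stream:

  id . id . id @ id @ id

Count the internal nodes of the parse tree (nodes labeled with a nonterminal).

[Expr [Expr [Expr [Term [Factor [Prim id]] . [Term [Factor [Prim id]] . [Term [Factor [Prim id]]]]]] @ [Term [Factor [Prim id]]]] @ [Term [Factor [Prim id]]]]

18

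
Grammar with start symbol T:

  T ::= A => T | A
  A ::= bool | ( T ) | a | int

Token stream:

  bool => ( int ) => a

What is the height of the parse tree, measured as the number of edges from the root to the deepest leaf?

5

[T [A bool] => [T [A ( [T [A int]] )] => [T [A a]]]]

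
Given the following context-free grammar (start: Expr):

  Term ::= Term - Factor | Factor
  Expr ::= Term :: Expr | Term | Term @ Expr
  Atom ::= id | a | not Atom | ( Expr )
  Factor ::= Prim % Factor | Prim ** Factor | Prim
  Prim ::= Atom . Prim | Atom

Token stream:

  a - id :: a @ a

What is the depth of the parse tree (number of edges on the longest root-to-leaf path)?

[Expr [Term [Term [Factor [Prim [Atom a]]]] - [Factor [Prim [Atom id]]]] :: [Expr [Term [Factor [Prim [Atom a]]]] @ [Expr [Term [Factor [Prim [Atom a]]]]]]]

7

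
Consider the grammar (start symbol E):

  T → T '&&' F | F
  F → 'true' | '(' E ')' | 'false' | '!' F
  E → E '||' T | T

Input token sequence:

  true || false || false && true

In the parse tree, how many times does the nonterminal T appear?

4

[E [E [E [T [F true]]] || [T [F false]]] || [T [T [F false]] && [F true]]]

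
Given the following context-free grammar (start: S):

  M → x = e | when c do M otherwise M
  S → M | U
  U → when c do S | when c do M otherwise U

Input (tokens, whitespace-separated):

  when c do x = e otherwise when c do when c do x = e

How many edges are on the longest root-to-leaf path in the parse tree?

[S [U when c do [M x = e] otherwise [U when c do [S [U when c do [S [M x = e]]]]]]]

7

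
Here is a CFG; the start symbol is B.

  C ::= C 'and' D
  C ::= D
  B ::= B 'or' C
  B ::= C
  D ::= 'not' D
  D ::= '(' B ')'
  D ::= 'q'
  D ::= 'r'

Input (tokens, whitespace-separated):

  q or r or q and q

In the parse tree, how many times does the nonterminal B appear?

[B [B [B [C [D q]]] or [C [D r]]] or [C [C [D q]] and [D q]]]

3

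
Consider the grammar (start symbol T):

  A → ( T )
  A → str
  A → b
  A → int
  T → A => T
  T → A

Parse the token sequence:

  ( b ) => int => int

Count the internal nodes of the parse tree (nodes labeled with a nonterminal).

8

[T [A ( [T [A b]] )] => [T [A int] => [T [A int]]]]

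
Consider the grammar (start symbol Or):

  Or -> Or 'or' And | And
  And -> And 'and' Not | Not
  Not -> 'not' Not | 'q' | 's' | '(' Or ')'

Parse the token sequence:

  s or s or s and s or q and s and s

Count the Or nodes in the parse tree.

4

[Or [Or [Or [Or [And [Not s]]] or [And [Not s]]] or [And [And [Not s]] and [Not s]]] or [And [And [And [Not q]] and [Not s]] and [Not s]]]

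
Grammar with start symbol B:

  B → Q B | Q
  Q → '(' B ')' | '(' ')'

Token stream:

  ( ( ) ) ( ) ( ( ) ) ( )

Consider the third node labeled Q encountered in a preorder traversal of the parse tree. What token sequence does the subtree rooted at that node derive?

( )

[B [Q ( [B [Q ( )]] )] [B [Q ( )] [B [Q ( [B [Q ( )]] )] [B [Q ( )]]]]]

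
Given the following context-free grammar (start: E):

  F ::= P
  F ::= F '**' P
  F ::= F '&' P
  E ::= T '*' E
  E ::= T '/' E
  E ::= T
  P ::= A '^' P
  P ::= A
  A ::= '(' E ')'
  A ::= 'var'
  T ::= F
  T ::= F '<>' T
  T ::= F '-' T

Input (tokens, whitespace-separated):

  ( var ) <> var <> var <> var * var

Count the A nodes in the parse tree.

6

[E [T [F [P [A ( [E [T [F [P [A var]]]]] )]]] <> [T [F [P [A var]]] <> [T [F [P [A var]]] <> [T [F [P [A var]]]]]]] * [E [T [F [P [A var]]]]]]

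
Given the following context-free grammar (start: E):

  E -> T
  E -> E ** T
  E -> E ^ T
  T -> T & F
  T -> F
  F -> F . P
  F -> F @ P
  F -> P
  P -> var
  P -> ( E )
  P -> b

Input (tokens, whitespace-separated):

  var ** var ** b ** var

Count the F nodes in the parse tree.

[E [E [E [E [T [F [P var]]]] ** [T [F [P var]]]] ** [T [F [P b]]]] ** [T [F [P var]]]]

4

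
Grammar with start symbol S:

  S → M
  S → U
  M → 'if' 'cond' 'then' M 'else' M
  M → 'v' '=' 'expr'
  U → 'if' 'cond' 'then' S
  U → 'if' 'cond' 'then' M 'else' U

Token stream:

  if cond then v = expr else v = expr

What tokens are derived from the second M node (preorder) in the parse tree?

[S [M if cond then [M v = expr] else [M v = expr]]]

v = expr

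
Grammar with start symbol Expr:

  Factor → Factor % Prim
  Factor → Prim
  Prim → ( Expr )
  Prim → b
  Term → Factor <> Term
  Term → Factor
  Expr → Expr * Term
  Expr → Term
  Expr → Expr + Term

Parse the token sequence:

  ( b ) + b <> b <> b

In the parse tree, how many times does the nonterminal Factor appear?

[Expr [Expr [Term [Factor [Prim ( [Expr [Term [Factor [Prim b]]]] )]]]] + [Term [Factor [Prim b]] <> [Term [Factor [Prim b]] <> [Term [Factor [Prim b]]]]]]

5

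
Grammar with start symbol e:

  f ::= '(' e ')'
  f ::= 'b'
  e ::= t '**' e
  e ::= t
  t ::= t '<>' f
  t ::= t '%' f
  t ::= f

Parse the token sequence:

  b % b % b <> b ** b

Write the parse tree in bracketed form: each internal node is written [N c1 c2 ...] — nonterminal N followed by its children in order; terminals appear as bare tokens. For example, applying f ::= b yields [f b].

e
t ** e
t <> f ** e
t % f <> f ** e
t % f % f <> f ** e
f % f % f <> f ** e
b % f % f <> f ** e
b % b % f <> f ** e
b % b % b <> f ** e
b % b % b <> b ** e
b % b % b <> b ** t
b % b % b <> b ** f
b % b % b <> b ** b

[e [t [t [t [t [f b]] % [f b]] % [f b]] <> [f b]] ** [e [t [f b]]]]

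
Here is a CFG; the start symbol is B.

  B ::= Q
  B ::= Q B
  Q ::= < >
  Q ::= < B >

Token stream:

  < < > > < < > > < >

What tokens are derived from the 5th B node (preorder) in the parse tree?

< >

[B [Q < [B [Q < >]] >] [B [Q < [B [Q < >]] >] [B [Q < >]]]]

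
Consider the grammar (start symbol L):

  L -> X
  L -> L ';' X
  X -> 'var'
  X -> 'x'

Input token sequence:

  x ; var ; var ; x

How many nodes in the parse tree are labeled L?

[L [L [L [L [X x]] ; [X var]] ; [X var]] ; [X x]]

4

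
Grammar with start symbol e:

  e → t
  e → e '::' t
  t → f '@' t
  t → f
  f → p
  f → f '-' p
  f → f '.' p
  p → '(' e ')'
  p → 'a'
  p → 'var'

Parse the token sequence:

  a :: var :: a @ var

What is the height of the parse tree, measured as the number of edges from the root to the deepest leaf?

[e [e [e [t [f [p a]]]] :: [t [f [p var]]]] :: [t [f [p a]] @ [t [f [p var]]]]]

6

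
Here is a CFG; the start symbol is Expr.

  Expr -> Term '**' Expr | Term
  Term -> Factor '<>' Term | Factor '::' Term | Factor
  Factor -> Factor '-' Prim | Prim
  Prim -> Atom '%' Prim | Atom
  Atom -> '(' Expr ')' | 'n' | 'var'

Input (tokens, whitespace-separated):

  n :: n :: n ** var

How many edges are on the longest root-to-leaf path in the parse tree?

[Expr [Term [Factor [Prim [Atom n]]] :: [Term [Factor [Prim [Atom n]]] :: [Term [Factor [Prim [Atom n]]]]]] ** [Expr [Term [Factor [Prim [Atom var]]]]]]

7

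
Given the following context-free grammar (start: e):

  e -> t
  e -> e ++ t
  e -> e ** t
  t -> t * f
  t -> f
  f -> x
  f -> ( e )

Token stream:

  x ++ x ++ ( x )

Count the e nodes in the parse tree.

[e [e [e [t [f x]]] ++ [t [f x]]] ++ [t [f ( [e [t [f x]]] )]]]

4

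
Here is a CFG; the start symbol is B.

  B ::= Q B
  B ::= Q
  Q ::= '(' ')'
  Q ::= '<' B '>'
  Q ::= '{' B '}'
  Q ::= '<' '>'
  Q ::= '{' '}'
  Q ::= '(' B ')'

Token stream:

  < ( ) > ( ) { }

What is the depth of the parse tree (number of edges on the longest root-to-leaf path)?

4

[B [Q < [B [Q ( )]] >] [B [Q ( )] [B [Q { }]]]]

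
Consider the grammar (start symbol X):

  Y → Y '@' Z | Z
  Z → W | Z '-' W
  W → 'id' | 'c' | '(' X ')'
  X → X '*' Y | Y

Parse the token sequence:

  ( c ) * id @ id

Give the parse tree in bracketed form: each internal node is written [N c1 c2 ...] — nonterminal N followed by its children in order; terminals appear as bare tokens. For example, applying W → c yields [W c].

X
X * Y
Y * Y
Z * Y
W * Y
( X ) * Y
( Y ) * Y
( Z ) * Y
( W ) * Y
( c ) * Y
( c ) * Y @ Z
( c ) * Z @ Z
( c ) * W @ Z
( c ) * id @ Z
( c ) * id @ W
( c ) * id @ id

[X [X [Y [Z [W ( [X [Y [Z [W c]]]] )]]]] * [Y [Y [Z [W id]]] @ [Z [W id]]]]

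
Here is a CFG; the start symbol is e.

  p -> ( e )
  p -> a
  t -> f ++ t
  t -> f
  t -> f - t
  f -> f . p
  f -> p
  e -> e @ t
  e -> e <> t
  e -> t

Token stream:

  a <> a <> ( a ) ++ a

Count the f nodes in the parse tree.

5

[e [e [e [t [f [p a]]]] <> [t [f [p a]]]] <> [t [f [p ( [e [t [f [p a]]]] )]] ++ [t [f [p a]]]]]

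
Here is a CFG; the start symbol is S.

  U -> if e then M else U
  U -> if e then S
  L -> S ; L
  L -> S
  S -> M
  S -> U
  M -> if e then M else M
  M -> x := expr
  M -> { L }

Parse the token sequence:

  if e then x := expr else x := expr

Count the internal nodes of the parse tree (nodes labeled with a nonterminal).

4

[S [M if e then [M x := expr] else [M x := expr]]]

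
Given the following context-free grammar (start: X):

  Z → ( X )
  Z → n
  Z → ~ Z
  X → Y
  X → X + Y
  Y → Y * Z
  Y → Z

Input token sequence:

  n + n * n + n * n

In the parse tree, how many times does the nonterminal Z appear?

[X [X [X [Y [Z n]]] + [Y [Y [Z n]] * [Z n]]] + [Y [Y [Z n]] * [Z n]]]

5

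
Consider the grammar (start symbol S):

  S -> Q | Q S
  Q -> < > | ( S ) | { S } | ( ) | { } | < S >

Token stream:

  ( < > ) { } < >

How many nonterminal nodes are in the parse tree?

8

[S [Q ( [S [Q < >]] )] [S [Q { }] [S [Q < >]]]]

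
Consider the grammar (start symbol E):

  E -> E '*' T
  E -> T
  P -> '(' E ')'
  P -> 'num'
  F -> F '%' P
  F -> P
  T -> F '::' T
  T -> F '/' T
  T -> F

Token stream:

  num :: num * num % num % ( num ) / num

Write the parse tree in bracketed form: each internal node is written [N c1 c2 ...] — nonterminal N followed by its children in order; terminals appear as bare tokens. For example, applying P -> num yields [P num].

[E [E [T [F [P num]] :: [T [F [P num]]]]] * [T [F [F [F [P num]] % [P num]] % [P ( [E [T [F [P num]]]] )]] / [T [F [P num]]]]]

E
E * T
T * T
F :: T * T
P :: T * T
num :: T * T
num :: F * T
num :: P * T
num :: num * T
num :: num * F / T
num :: num * F % P / T
num :: num * F % P % P / T
num :: num * P % P % P / T
num :: num * num % P % P / T
num :: num * num % num % P / T
num :: num * num % num % ( E ) / T
num :: num * num % num % ( T ) / T
num :: num * num % num % ( F ) / T
num :: num * num % num % ( P ) / T
num :: num * num % num % ( num ) / T
num :: num * num % num % ( num ) / F
num :: num * num % num % ( num ) / P
num :: num * num % num % ( num ) / num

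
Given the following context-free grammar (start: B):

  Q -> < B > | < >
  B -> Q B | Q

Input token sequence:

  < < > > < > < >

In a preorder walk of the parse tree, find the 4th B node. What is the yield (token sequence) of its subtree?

< >

[B [Q < [B [Q < >]] >] [B [Q < >] [B [Q < >]]]]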